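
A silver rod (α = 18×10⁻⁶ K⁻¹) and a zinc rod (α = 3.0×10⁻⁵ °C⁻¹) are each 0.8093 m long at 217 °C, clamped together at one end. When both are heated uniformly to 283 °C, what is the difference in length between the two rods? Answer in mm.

0.641 mm

ΔT = 66 K
silver: ΔL = 18×10⁻⁶ × 0.8093 m × 66 = 9.6145×10⁻⁴ m = 0.96145 mm
zinc: ΔL = 3.0×10⁻⁵ × 0.8093 m × 66 = 1.6024×10⁻³ m = 1.6024 mm
difference = 1.6024 − 0.96145 = 0.64095 mm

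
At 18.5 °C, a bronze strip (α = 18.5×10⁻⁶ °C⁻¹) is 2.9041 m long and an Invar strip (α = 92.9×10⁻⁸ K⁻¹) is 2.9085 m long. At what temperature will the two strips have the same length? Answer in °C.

Equal length when α₁L₁ΔT − α₂L₂ΔT = L₂ − L₁ = 4.40×10⁻³ m
α₁L₁ = 5.372585×10⁻⁵, α₂L₂ = 2.7019965×10⁻⁶ → Δ(αL) = 5.10238535×10⁻⁵ m/K
ΔT = 4.40×10⁻³ / 5.10238535×10⁻⁵ = 86.234 K, so T = 18.5 + 86.234 = 104.734 °C

T = 104.7 °C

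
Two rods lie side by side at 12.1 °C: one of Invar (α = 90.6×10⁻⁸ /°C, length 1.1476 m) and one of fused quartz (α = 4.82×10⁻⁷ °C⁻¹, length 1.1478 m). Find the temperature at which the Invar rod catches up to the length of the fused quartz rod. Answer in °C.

Equal length when α₁L₁ΔT − α₂L₂ΔT = L₂ − L₁ = 2.00×10⁻⁴ m
α₁L₁ = 1.0397256×10⁻⁶, α₂L₂ = 5.532396×10⁻⁷ → Δ(αL) = 4.86486×10⁻⁷ m/K
ΔT = 2.00×10⁻⁴ / 4.86486×10⁻⁷ = 411.112 K, so T = 12.1 + 411.112 = 423.212 °C

T = 423.2 °C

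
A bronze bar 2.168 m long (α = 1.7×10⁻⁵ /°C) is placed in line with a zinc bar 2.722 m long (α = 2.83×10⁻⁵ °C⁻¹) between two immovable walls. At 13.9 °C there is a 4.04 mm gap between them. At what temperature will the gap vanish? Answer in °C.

T = 49.4 °C

Gap closes when ΔL₁ + ΔL₂ = 4.04 mm = 4.04×10⁻³ m
(α₁L₁ + α₂L₂)ΔT = g
α₁L₁ + α₂L₂ = 1.7×10⁻⁵×2.168 + 2.83×10⁻⁵×2.722 = 1.138886×10⁻⁴ m/K
ΔT = 4.04×10⁻³ / 1.138886×10⁻⁴ = 35.473 K
T = 13.9 + 35.473 = 49.373 °C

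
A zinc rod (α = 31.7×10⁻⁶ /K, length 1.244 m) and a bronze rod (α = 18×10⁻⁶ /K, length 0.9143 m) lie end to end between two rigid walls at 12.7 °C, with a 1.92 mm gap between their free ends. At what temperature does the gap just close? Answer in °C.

T = 47.1 °C

Gap closes when ΔL₁ + ΔL₂ = 1.92 mm = 1.92×10⁻³ m
(α₁L₁ + α₂L₂)ΔT = g
α₁L₁ + α₂L₂ = 31.7×10⁻⁶×1.244 + 18×10⁻⁶×0.9143 = 5.58922×10⁻⁵ m/K
ΔT = 1.92×10⁻³ / 5.58922×10⁻⁵ = 34.352 K
T = 12.7 + 34.352 = 47.052 °C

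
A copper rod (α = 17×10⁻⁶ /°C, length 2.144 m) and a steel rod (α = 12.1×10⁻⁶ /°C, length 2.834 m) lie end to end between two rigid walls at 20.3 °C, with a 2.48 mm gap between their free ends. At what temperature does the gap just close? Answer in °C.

T = 55.4 °C

Gap closes when ΔL₁ + ΔL₂ = 2.48 mm = 2.48×10⁻³ m
(α₁L₁ + α₂L₂)ΔT = g
α₁L₁ + α₂L₂ = 17×10⁻⁶×2.144 + 12.1×10⁻⁶×2.834 = 7.07394×10⁻⁵ m/K
ΔT = 2.48×10⁻³ / 7.07394×10⁻⁵ = 35.058 K
T = 20.3 + 35.058 = 55.358 °C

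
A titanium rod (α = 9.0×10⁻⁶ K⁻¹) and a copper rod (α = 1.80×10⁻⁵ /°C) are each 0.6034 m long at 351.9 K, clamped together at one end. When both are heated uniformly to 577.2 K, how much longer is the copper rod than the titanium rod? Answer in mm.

1.22 mm

ΔT = 225.3 K
titanium: ΔL = 9.0×10⁻⁶ × 0.6034 m × 225.3 = 1.2235×10⁻³ m = 1.2235 mm
copper: ΔL = 1.80×10⁻⁵ × 0.6034 m × 225.3 = 2.4470×10⁻³ m = 2.4470 mm
difference = 2.4470 − 1.2235 = 1.2235 mm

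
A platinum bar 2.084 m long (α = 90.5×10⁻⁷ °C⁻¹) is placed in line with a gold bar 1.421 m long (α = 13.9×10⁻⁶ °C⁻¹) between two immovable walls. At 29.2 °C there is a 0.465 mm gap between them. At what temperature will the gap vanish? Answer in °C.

T = 41.2 °C

Gap closes when ΔL₁ + ΔL₂ = 0.465 mm = 4.65×10⁻⁴ m
(α₁L₁ + α₂L₂)ΔT = g
α₁L₁ + α₂L₂ = 90.5×10⁻⁷×2.084 + 13.9×10⁻⁶×1.421 = 3.86121×10⁻⁵ m/K
ΔT = 4.65×10⁻⁴ / 3.86121×10⁻⁵ = 12.043 K
T = 29.2 + 12.043 = 41.243 °C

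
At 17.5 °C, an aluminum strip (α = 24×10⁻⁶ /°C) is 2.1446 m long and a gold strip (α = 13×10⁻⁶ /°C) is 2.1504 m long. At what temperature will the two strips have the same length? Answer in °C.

T = 264.1 °C

Equal length when α₁L₁ΔT − α₂L₂ΔT = L₂ − L₁ = 5.80×10⁻³ m
α₁L₁ = 5.14704×10⁻⁵, α₂L₂ = 2.79552×10⁻⁵ → Δ(αL) = 2.35152×10⁻⁵ m/K
ΔT = 5.80×10⁻³ / 2.35152×10⁻⁵ = 246.649 K, so T = 17.5 + 246.649 = 264.149 °C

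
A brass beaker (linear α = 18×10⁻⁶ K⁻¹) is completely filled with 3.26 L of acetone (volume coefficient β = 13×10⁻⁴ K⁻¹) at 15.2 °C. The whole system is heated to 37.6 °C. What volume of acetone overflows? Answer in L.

The beaker also expands: β_container ≈ 3α = 5.4×10⁻⁵ /K
Net overflow = V₀(β_liq − 3α_cont)ΔT
β − 3α = 1.30×10⁻³ − 5.4×10⁻⁵ = 1.246×10⁻³ /K; ΔT = 22.4 K
ΔV = 3.26 × 1.246×10⁻³ × 22.4 = 0.0910 L

0.0910 L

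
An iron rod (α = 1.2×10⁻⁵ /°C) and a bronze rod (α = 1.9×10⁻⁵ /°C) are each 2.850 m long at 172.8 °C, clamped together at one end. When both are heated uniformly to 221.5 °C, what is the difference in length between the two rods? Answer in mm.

0.972 mm

ΔT = 48.7 K
iron: ΔL = 1.2×10⁻⁵ × 2.850 m × 48.7 = 1.6655×10⁻³ m = 1.6655 mm
bronze: ΔL = 1.9×10⁻⁵ × 2.850 m × 48.7 = 2.6371×10⁻³ m = 2.6371 mm
difference = 2.6371 − 1.6655 = 0.9716 mm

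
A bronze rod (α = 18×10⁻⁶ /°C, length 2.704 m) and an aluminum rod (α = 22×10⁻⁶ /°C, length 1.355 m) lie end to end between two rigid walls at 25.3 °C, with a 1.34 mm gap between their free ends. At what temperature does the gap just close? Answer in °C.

α₁L₁ = 4.8672×10⁻⁵ m/K, α₂L₂ = 2.981×10⁻⁵ m/K → total 7.8482×10⁻⁵ m/K
ΔT = g/(α₁L₁+α₂L₂) = 1.34×10⁻³ / 7.8482×10⁻⁵ = 17.074 K
T = 25.3 + 17.074 = 42.374 °C

T = 42.4 °C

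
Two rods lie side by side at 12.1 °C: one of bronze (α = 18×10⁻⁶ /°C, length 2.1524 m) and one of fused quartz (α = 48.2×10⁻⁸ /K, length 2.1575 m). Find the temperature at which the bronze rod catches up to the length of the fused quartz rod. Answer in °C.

L₁(1 + α₁ΔT) = L₂(1 + α₂ΔT) ⇒ ΔT = (L₂ − L₁)/(α₁L₁ − α₂L₂)
L₂ − L₁ = 2.1575 − 2.1524 = 5.10×10⁻³ m
α₁L₁ − α₂L₂ = 18×10⁻⁶×2.1524 − 48.2×10⁻⁸×2.1575 = 3.7703285×10⁻⁵ m/K
ΔT = 5.10×10⁻³ / 3.7703285×10⁻⁵ = 135.267 K
T = 12.1 + 135.267 = 147.367 °C

T = 147.4 °C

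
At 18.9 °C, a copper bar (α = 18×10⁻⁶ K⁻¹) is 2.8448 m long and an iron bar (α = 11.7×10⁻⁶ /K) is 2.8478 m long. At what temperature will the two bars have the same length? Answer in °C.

T = 186.6 °C

L₁(1 + α₁ΔT) = L₂(1 + α₂ΔT) ⇒ ΔT = (L₂ − L₁)/(α₁L₁ − α₂L₂)
L₂ − L₁ = 2.8478 − 2.8448 = 3.00×10⁻³ m
α₁L₁ − α₂L₂ = 18×10⁻⁶×2.8448 − 11.7×10⁻⁶×2.8478 = 1.788714×10⁻⁵ m/K
ΔT = 3.00×10⁻³ / 1.788714×10⁻⁵ = 167.718 K
T = 18.9 + 167.718 = 186.618 °C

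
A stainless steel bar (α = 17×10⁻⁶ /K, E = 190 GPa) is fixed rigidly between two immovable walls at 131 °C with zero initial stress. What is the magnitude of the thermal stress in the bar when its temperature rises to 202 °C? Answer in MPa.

Fully constrained: the free strain ε = αΔT is blocked, so σ = Eε = EαΔT.
|ΔT| = 71 K
σ = 190×10⁹ × 17×10⁻⁶ × 71 = 2.29×10⁸ Pa

σ = 229 MPa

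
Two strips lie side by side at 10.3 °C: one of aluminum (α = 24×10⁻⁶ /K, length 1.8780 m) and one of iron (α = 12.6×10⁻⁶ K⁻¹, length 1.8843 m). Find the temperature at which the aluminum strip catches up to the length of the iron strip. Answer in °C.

T = 305.7 °C

Equal length when α₁L₁ΔT − α₂L₂ΔT = L₂ − L₁ = 6.30×10⁻³ m
α₁L₁ = 4.5072×10⁻⁵, α₂L₂ = 2.374218×10⁻⁵ → Δ(αL) = 2.132982×10⁻⁵ m/K
ΔT = 6.30×10⁻³ / 2.132982×10⁻⁵ = 295.361 K, so T = 10.3 + 295.361 = 305.661 °C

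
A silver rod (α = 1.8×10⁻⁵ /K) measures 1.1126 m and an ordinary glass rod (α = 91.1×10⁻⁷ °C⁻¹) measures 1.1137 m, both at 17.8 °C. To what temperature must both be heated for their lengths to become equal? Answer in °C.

T = 129.1 °C

Equal length when α₁L₁ΔT − α₂L₂ΔT = L₂ − L₁ = 1.10×10⁻³ m
α₁L₁ = 2.00268×10⁻⁵, α₂L₂ = 1.0145807×10⁻⁵ → Δ(αL) = 9.880993×10⁻⁶ m/K
ΔT = 1.10×10⁻³ / 9.880993×10⁻⁶ = 111.325 K, so T = 17.8 + 111.325 = 129.125 °C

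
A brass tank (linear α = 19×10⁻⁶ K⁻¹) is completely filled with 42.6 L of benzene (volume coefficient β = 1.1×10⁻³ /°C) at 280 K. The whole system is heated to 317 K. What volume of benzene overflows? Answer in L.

The tank also expands: β_container ≈ 3α = 5.7×10⁻⁵ /K
Net overflow = V₀(β_liq − 3α_cont)ΔT
β − 3α = 1.10×10⁻³ − 5.7×10⁻⁵ = 1.043×10⁻³ /K; ΔT = 37 K
ΔV = 42.6 × 1.043×10⁻³ × 37 = 1.64 L

1.64 L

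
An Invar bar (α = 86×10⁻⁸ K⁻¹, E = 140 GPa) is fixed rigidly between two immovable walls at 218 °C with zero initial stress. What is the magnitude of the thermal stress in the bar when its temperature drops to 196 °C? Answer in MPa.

Fully constrained: the free strain ε = αΔT is blocked, so σ = Eε = EαΔT.
|ΔT| = 22 K
σ = 140×10⁹ × 86×10⁻⁸ × 22 = 2.65×10⁶ Pa

σ = 2.65 MPa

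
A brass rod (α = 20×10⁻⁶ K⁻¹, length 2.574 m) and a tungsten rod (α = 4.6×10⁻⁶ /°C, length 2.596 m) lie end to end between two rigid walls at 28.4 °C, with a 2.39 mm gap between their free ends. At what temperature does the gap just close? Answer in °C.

T = 66.1 °C

Gap closes when ΔL₁ + ΔL₂ = 2.39 mm = 2.39×10⁻³ m
(α₁L₁ + α₂L₂)ΔT = g
α₁L₁ + α₂L₂ = 20×10⁻⁶×2.574 + 4.6×10⁻⁶×2.596 = 6.34216×10⁻⁵ m/K
ΔT = 2.39×10⁻³ / 6.34216×10⁻⁵ = 37.684 K
T = 28.4 + 37.684 = 66.084 °C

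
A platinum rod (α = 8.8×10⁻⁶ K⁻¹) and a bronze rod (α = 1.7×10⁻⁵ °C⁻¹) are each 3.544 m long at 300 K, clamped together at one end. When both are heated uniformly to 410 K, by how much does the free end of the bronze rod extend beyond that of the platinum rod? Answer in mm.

ΔT = 110 K
platinum: ΔL = 8.8×10⁻⁶ × 3.544 m × 110 = 3.4306×10⁻³ m = 3.4306 mm
bronze: ΔL = 1.7×10⁻⁵ × 3.544 m × 110 = 6.6273×10⁻³ m = 6.6273 mm
difference = 6.6273 − 3.4306 = 3.1967 mm

3.20 mm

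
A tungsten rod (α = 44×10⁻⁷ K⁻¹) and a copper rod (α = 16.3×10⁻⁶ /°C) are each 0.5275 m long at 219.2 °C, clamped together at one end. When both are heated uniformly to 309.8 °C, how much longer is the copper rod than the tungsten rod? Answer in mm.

ΔT = 90.6 K
tungsten: ΔL = 44×10⁻⁷ × 0.5275 m × 90.6 = 2.1028×10⁻⁴ m = 0.21028 mm
copper: ΔL = 16.3×10⁻⁶ × 0.5275 m × 90.6 = 7.7900×10⁻⁴ m = 0.77900 mm
difference = 0.77900 − 0.21028 = 0.56872 mm

0.569 mm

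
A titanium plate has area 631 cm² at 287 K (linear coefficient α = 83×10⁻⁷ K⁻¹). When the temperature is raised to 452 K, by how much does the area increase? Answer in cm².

ΔA = 1.73 cm²

Area coefficient ≈ 2α; |ΔT| = 165 K
ΔA = 2αA₀ΔT = 2(83×10⁻⁷)(631)(165) = 1.73 cm²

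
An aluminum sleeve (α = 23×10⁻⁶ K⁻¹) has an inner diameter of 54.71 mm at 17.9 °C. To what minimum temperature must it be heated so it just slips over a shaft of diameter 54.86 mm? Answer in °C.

Required Δd = 54.86 − 54.71 = 0.15 mm
Δd = αd₀ΔT ⇒ ΔT = Δd/(αd₀) = 0.15 / (23×10⁻⁶ × 54.71) = 119.21 K
T_min = 17.9 + 119.21 = 137.11 °C

T = 137 °C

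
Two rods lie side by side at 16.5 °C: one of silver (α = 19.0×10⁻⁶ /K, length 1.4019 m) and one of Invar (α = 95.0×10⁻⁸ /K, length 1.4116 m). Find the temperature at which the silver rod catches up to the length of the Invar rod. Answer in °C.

T = 400.0 °C

L₁(1 + α₁ΔT) = L₂(1 + α₂ΔT) ⇒ ΔT = (L₂ − L₁)/(α₁L₁ − α₂L₂)
L₂ − L₁ = 1.4116 − 1.4019 = 9.70×10⁻³ m
α₁L₁ − α₂L₂ = 19.0×10⁻⁶×1.4019 − 95.0×10⁻⁸×1.4116 = 2.529508×10⁻⁵ m/K
ΔT = 9.70×10⁻³ / 2.529508×10⁻⁵ = 383.474 K
T = 16.5 + 383.474 = 399.974 °C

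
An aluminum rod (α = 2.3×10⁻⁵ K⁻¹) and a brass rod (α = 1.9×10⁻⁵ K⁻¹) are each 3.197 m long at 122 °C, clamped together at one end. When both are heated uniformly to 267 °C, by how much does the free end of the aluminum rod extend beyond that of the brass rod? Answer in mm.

ΔT = 145 K
aluminum: ΔL = 2.3×10⁻⁵ × 3.197 m × 145 = 1.0662×10⁻² m = 10.662 mm
brass: ΔL = 1.9×10⁻⁵ × 3.197 m × 145 = 8.8077×10⁻³ m = 8.8077 mm
difference = 10.662 − 8.8077 = 1.8543 mm

1.85 mm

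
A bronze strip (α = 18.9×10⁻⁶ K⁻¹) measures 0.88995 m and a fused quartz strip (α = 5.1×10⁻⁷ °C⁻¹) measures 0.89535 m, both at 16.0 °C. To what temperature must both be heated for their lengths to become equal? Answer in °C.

T = 346.0 °C

Equal length when α₁L₁ΔT − α₂L₂ΔT = L₂ − L₁ = 5.40×10⁻³ m
α₁L₁ = 1.6820055×10⁻⁵, α₂L₂ = 4.566285×10⁻⁷ → Δ(αL) = 1.63634265×10⁻⁵ m/K
ΔT = 5.40×10⁻³ / 1.63634265×10⁻⁵ = 330.004 K, so T = 16.0 + 330.004 = 346.004 °C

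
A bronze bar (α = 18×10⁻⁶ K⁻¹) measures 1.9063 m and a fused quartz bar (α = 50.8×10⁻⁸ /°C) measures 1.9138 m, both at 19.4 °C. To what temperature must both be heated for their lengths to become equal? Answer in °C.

Equal length when α₁L₁ΔT − α₂L₂ΔT = L₂ − L₁ = 7.50×10⁻³ m
α₁L₁ = 3.43134×10⁻⁵, α₂L₂ = 9.722104×10⁻⁷ → Δ(αL) = 3.33411896×10⁻⁵ m/K
ΔT = 7.50×10⁻³ / 3.33411896×10⁻⁵ = 224.947 K, so T = 19.4 + 224.947 = 244.347 °C

T = 244.3 °C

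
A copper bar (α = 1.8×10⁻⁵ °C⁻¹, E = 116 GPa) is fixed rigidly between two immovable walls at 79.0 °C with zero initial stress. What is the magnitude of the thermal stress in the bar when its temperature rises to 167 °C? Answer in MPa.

σ = 184 MPa

Fully constrained: the free strain ε = αΔT is blocked, so σ = Eε = EαΔT.
|ΔT| = 88.0 K
σ = 116×10⁹ × 1.8×10⁻⁵ × 88.0 = 1.84×10⁸ Pa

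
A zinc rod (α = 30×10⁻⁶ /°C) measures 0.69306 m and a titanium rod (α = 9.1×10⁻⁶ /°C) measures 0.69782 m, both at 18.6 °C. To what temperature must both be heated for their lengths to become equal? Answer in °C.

Equal length when α₁L₁ΔT − α₂L₂ΔT = L₂ − L₁ = 4.76×10⁻³ m
α₁L₁ = 2.07918×10⁻⁵, α₂L₂ = 6.350162×10⁻⁶ → Δ(αL) = 1.4441638×10⁻⁵ m/K
ΔT = 4.76×10⁻³ / 1.4441638×10⁻⁵ = 329.603 K, so T = 18.6 + 329.603 = 348.203 °C

T = 348.2 °C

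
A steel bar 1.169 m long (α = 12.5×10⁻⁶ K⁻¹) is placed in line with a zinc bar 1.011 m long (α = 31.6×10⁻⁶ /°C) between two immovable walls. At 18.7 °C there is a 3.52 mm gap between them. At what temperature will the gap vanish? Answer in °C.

T = 94.3 °C

α₁L₁ = 1.46125×10⁻⁵ m/K, α₂L₂ = 3.19476×10⁻⁵ m/K → total 4.65601×10⁻⁵ m/K
ΔT = g/(α₁L₁+α₂L₂) = 3.52×10⁻³ / 4.65601×10⁻⁵ = 75.601 K
T = 18.7 + 75.601 = 94.301 °C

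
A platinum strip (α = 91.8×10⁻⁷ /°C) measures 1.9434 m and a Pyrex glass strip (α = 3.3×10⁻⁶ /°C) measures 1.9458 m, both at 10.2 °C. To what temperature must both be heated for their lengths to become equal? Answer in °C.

L₁(1 + α₁ΔT) = L₂(1 + α₂ΔT) ⇒ ΔT = (L₂ − L₁)/(α₁L₁ − α₂L₂)
L₂ − L₁ = 1.9458 − 1.9434 = 2.40×10⁻³ m
α₁L₁ − α₂L₂ = 91.8×10⁻⁷×1.9434 − 3.3×10⁻⁶×1.9458 = 1.1419272×10⁻⁵ m/K
ΔT = 2.40×10⁻³ / 1.1419272×10⁻⁵ = 210.171 K
T = 10.2 + 210.171 = 220.371 °C

T = 220.4 °C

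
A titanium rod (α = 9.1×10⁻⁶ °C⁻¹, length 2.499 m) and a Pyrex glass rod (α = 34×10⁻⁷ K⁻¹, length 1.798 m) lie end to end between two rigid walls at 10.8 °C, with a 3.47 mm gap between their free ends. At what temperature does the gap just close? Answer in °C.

α₁L₁ = 2.27409×10⁻⁵ m/K, α₂L₂ = 6.1132×10⁻⁶ m/K → total 2.88541×10⁻⁵ m/K
ΔT = g/(α₁L₁+α₂L₂) = 3.47×10⁻³ / 2.88541×10⁻⁵ = 120.26 K
T = 10.8 + 120.26 = 131.06 °C

T = 131 °C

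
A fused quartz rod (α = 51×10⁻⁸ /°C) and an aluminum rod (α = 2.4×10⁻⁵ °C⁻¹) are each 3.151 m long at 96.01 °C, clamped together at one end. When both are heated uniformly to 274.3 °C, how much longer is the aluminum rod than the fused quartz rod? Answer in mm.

13.2 mm

ΔT = 178.29 K
fused quartz: ΔL = 51×10⁻⁸ × 3.151 m × 178.29 = 2.8651×10⁻⁴ m = 0.28651 mm
aluminum: ΔL = 2.4×10⁻⁵ × 3.151 m × 178.29 = 1.3483×10⁻² m = 13.483 mm
difference = 13.483 − 0.28651 = 13.19649 mm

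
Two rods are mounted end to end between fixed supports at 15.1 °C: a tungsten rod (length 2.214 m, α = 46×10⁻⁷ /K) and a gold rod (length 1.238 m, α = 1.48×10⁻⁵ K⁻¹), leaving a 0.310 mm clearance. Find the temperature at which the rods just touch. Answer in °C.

T = 26.0 °C

α₁L₁ = 1.01844×10⁻⁵ m/K, α₂L₂ = 1.83224×10⁻⁵ m/K → total 2.85068×10⁻⁵ m/K
ΔT = g/(α₁L₁+α₂L₂) = 3.10×10⁻⁴ / 2.85068×10⁻⁵ = 10.875 K
T = 15.1 + 10.875 = 25.975 °C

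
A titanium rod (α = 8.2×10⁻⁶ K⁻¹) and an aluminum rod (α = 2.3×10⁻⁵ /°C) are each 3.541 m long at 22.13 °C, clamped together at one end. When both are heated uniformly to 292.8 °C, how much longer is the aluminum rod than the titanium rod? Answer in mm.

14.2 mm

ΔT = 270.67 K
titanium: ΔL = 8.2×10⁻⁶ × 3.541 m × 270.67 = 7.8592×10⁻³ m = 7.8592 mm
aluminum: ΔL = 2.3×10⁻⁵ × 3.541 m × 270.67 = 2.2044×10⁻² m = 22.044 mm
difference = 22.044 − 7.8592 = 14.1848 mm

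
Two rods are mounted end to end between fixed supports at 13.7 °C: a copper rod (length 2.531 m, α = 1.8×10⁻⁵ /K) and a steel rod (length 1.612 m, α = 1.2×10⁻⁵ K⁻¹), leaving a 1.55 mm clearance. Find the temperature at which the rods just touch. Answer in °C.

Gap closes when ΔL₁ + ΔL₂ = 1.55 mm = 1.55×10⁻³ m
(α₁L₁ + α₂L₂)ΔT = g
α₁L₁ + α₂L₂ = 1.8×10⁻⁵×2.531 + 1.2×10⁻⁵×1.612 = 6.4902×10⁻⁵ m/K
ΔT = 1.55×10⁻³ / 6.4902×10⁻⁵ = 23.882 K
T = 13.7 + 23.882 = 37.582 °C

T = 37.6 °C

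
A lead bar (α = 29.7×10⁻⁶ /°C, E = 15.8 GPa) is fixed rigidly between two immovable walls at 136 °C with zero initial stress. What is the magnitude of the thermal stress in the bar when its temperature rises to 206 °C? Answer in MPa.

Fully constrained: the free strain ε = αΔT is blocked, so σ = Eε = EαΔT.
|ΔT| = 70 K
σ = 15.8×10⁹ × 29.7×10⁻⁶ × 70 = 3.28×10⁷ Pa

σ = 32.8 MPa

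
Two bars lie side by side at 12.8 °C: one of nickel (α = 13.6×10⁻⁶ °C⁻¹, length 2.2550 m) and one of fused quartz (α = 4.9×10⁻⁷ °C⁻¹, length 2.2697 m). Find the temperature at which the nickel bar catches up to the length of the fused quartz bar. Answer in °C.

Equal length when α₁L₁ΔT − α₂L₂ΔT = L₂ − L₁ = 1.47×10⁻² m
α₁L₁ = 3.0668×10⁻⁵, α₂L₂ = 1.112153×10⁻⁶ → Δ(αL) = 2.9555847×10⁻⁵ m/K
ΔT = 1.47×10⁻² / 2.9555847×10⁻⁵ = 497.364 K, so T = 12.8 + 497.364 = 510.164 °C

T = 510.2 °C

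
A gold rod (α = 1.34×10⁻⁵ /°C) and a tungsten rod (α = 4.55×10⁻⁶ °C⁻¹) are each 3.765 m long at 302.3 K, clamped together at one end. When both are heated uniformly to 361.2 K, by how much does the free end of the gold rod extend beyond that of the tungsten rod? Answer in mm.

1.96 mm

ΔT = 58.9 K
gold: ΔL = 1.34×10⁻⁵ × 3.765 m × 58.9 = 2.9716×10⁻³ m = 2.9716 mm
tungsten: ΔL = 4.55×10⁻⁶ × 3.765 m × 58.9 = 1.0090×10⁻³ m = 1.0090 mm
difference = 2.9716 − 1.0090 = 1.9626 mm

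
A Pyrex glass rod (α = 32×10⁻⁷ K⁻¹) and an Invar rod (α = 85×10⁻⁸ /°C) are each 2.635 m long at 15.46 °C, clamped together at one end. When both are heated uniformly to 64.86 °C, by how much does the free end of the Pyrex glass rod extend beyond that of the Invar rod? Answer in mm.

ΔT = 49.40 K
Pyrex glass: ΔL = 32×10⁻⁷ × 2.635 m × 49.40 = 4.1654×10⁻⁴ m = 0.41654 mm
Invar: ΔL = 85×10⁻⁸ × 2.635 m × 49.40 = 1.1064×10⁻⁴ m = 0.11064 mm
difference = 0.41654 − 0.11064 = 0.30590 mm

0.306 mm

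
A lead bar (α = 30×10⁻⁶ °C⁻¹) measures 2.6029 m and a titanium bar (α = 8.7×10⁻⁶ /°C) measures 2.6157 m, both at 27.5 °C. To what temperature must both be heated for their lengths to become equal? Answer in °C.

T = 258.8 °C

L₁(1 + α₁ΔT) = L₂(1 + α₂ΔT) ⇒ ΔT = (L₂ − L₁)/(α₁L₁ − α₂L₂)
L₂ − L₁ = 2.6157 − 2.6029 = 1.28×10⁻² m
α₁L₁ − α₂L₂ = 30×10⁻⁶×2.6029 − 8.7×10⁻⁶×2.6157 = 5.533041×10⁻⁵ m/K
ΔT = 1.28×10⁻² / 5.533041×10⁻⁵ = 231.338 K
T = 27.5 + 231.338 = 258.838 °C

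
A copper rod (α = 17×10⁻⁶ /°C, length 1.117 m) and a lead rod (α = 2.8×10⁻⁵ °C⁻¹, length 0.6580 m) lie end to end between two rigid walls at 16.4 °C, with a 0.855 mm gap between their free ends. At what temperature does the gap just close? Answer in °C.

T = 39.3 °C

Gap closes when ΔL₁ + ΔL₂ = 0.855 mm = 8.55×10⁻⁴ m
(α₁L₁ + α₂L₂)ΔT = g
α₁L₁ + α₂L₂ = 17×10⁻⁶×1.117 + 2.8×10⁻⁵×0.6580 = 3.7413×10⁻⁵ m/K
ΔT = 8.55×10⁻⁴ / 3.7413×10⁻⁵ = 22.853 K
T = 16.4 + 22.853 = 39.253 °C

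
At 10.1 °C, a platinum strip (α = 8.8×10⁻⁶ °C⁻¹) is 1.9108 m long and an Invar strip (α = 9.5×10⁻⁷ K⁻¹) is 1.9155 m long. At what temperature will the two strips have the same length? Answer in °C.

L₁(1 + α₁ΔT) = L₂(1 + α₂ΔT) ⇒ ΔT = (L₂ − L₁)/(α₁L₁ − α₂L₂)
L₂ − L₁ = 1.9155 − 1.9108 = 4.70×10⁻³ m
α₁L₁ − α₂L₂ = 8.8×10⁻⁶×1.9108 − 9.5×10⁻⁷×1.9155 = 1.4995315×10⁻⁵ m/K
ΔT = 4.70×10⁻³ / 1.4995315×10⁻⁵ = 313.431 K
T = 10.1 + 313.431 = 323.531 °C

T = 323.5 °C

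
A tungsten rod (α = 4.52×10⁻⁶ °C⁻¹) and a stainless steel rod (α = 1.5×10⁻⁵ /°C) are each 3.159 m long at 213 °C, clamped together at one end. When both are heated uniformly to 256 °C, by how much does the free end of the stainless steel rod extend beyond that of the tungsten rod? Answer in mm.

1.42 mm

ΔT = 43 K
tungsten: ΔL = 4.52×10⁻⁶ × 3.159 m × 43 = 6.1398×10⁻⁴ m = 0.61398 mm
stainless steel: ΔL = 1.5×10⁻⁵ × 3.159 m × 43 = 2.0376×10⁻³ m = 2.0376 mm
difference = 2.0376 − 0.61398 = 1.42362 mm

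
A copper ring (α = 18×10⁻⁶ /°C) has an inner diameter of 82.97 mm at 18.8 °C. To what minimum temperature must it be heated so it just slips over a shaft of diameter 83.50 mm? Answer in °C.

Required Δd = 83.50 − 82.97 = 0.53 mm
Δd = αd₀ΔT ⇒ ΔT = Δd/(αd₀) = 0.53 / (18×10⁻⁶ × 82.97) = 354.88 K
T_min = 18.8 + 354.88 = 373.68 °C

T = 374 °C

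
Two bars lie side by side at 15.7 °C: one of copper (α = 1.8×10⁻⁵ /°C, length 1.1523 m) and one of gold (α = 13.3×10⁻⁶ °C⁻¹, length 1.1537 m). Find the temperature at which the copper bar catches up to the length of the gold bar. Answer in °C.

T = 275.1 °C

Equal length when α₁L₁ΔT − α₂L₂ΔT = L₂ − L₁ = 1.40×10⁻³ m
α₁L₁ = 2.07414×10⁻⁵, α₂L₂ = 1.534421×10⁻⁵ → Δ(αL) = 5.39719×10⁻⁶ m/K
ΔT = 1.40×10⁻³ / 5.39719×10⁻⁶ = 259.394 K, so T = 15.7 + 259.394 = 275.094 °C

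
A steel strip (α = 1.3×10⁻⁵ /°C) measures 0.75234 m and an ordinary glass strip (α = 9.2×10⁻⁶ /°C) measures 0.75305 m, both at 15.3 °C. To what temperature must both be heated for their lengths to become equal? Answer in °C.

T = 264.2 °C

Equal length when α₁L₁ΔT − α₂L₂ΔT = L₂ − L₁ = 7.10×10⁻⁴ m
α₁L₁ = 9.78042×10⁻⁶, α₂L₂ = 6.92806×10⁻⁶ → Δ(αL) = 2.85236×10⁻⁶ m/K
ΔT = 7.10×10⁻⁴ / 2.85236×10⁻⁶ = 248.917 K, so T = 15.3 + 248.917 = 264.217 °C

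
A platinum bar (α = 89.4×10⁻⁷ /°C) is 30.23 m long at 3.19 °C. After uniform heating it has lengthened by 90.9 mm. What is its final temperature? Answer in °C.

T = 340 °C

ΔL = αL₀ΔT ⇒ ΔT = ΔL / (αL₀)
ΔT = 90.9×10⁻³ m / (89.4×10⁻⁷ × 30.23 m) = 336.35 K
T = 3.19 + 336.35 = 339.54 °C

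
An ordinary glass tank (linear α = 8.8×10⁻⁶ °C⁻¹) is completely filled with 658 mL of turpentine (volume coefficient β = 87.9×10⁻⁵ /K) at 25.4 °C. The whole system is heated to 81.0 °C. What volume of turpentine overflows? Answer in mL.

The tank also expands: β_container ≈ 3α = 2.64×10⁻⁵ /K
Net overflow = V₀(β_liq − 3α_cont)ΔT
β − 3α = 8.79×10⁻⁴ − 2.64×10⁻⁵ = 8.526×10⁻⁴ /K; ΔT = 55.6 K
ΔV = 658 × 8.526×10⁻⁴ × 55.6 = 31.2 mL

31.2 mL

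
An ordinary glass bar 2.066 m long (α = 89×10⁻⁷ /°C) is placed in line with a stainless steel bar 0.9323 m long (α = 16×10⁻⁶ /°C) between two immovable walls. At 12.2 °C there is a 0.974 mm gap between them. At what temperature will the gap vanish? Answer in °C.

Gap closes when ΔL₁ + ΔL₂ = 0.974 mm = 9.74×10⁻⁴ m
(α₁L₁ + α₂L₂)ΔT = g
α₁L₁ + α₂L₂ = 89×10⁻⁷×2.066 + 16×10⁻⁶×0.9323 = 3.33042×10⁻⁵ m/K
ΔT = 9.74×10⁻⁴ / 3.33042×10⁻⁵ = 29.246 K
T = 12.2 + 29.246 = 41.446 °C

T = 41.4 °C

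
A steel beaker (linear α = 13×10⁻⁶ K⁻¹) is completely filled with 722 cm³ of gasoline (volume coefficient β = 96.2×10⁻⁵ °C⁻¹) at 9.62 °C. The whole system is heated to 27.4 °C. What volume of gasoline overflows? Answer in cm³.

The beaker also expands: β_container ≈ 3α = 3.9×10⁻⁵ /K
Net overflow = V₀(β_liq − 3α_cont)ΔT
β − 3α = 9.62×10⁻⁴ − 3.9×10⁻⁵ = 9.23×10⁻⁴ /K; ΔT = 17.78 K
ΔV = 722 × 9.23×10⁻⁴ × 17.78 = 11.8 cm³

11.8 cm³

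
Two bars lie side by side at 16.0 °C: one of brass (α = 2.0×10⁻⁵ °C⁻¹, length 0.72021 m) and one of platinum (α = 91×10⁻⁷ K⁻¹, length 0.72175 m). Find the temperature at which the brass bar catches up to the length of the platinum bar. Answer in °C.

T = 212.5 °C

Equal length when α₁L₁ΔT − α₂L₂ΔT = L₂ − L₁ = 1.54×10⁻³ m
α₁L₁ = 1.44042×10⁻⁵, α₂L₂ = 6.567925×10⁻⁶ → Δ(αL) = 7.836275×10⁻⁶ m/K
ΔT = 1.54×10⁻³ / 7.836275×10⁻⁶ = 196.522 K, so T = 16.0 + 196.522 = 212.522 °C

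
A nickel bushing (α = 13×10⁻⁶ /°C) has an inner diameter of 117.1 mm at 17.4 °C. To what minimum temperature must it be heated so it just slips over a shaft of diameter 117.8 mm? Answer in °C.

Required Δd = 117.8 − 117.1 = 0.7 mm
Δd = αd₀ΔT ⇒ ΔT = Δd/(αd₀) = 0.7 / (13×10⁻⁶ × 117.1) = 459.83 K
T_min = 17.4 + 459.83 = 477.23 °C

T = 477 °C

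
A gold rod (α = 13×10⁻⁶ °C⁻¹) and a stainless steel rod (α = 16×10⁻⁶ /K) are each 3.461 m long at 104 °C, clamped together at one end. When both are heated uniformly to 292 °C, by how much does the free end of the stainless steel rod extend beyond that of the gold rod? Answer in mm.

1.95 mm

ΔT = 188 K
gold: ΔL = 13×10⁻⁶ × 3.461 m × 188 = 8.4587×10⁻³ m = 8.4587 mm
stainless steel: ΔL = 16×10⁻⁶ × 3.461 m × 188 = 1.0411×10⁻² m = 10.411 mm
difference = 10.411 − 8.4587 = 1.9523 mm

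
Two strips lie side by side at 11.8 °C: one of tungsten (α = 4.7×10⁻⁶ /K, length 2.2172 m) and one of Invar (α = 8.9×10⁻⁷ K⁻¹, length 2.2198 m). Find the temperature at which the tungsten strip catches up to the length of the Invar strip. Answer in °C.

L₁(1 + α₁ΔT) = L₂(1 + α₂ΔT) ⇒ ΔT = (L₂ − L₁)/(α₁L₁ − α₂L₂)
L₂ − L₁ = 2.2198 − 2.2172 = 2.60×10⁻³ m
α₁L₁ − α₂L₂ = 4.7×10⁻⁶×2.2172 − 8.9×10⁻⁷×2.2198 = 8.445218×10⁻⁶ m/K
ΔT = 2.60×10⁻³ / 8.445218×10⁻⁶ = 307.867 K
T = 11.8 + 307.867 = 319.667 °C

T = 319.7 °C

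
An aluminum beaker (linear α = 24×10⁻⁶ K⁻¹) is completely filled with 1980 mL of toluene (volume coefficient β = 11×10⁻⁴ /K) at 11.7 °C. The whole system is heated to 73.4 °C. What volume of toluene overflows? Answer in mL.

The beaker also expands: β_container ≈ 3α = 7.2×10⁻⁵ /K
Net overflow = V₀(β_liq − 3α_cont)ΔT
β − 3α = 1.10×10⁻³ − 7.2×10⁻⁵ = 1.028×10⁻³ /K; ΔT = 61.7 K
ΔV = 1980 × 1.028×10⁻³ × 61.7 = 126 mL

126 mL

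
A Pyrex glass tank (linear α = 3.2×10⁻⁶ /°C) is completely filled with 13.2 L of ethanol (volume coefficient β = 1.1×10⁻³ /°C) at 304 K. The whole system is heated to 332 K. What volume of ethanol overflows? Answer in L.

The tank also expands: β_container ≈ 3α = 9.6×10⁻⁶ /K
Net overflow = V₀(β_liq − 3α_cont)ΔT
β − 3α = 1.10×10⁻³ − 9.6×10⁻⁶ = 1.0904×10⁻³ /K; ΔT = 28 K
ΔV = 13.2 × 1.0904×10⁻³ × 28 = 0.403 L

0.403 L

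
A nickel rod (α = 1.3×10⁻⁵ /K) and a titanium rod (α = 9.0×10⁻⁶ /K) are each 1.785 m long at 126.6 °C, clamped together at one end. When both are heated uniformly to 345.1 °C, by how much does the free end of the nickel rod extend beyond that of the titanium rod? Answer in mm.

ΔT = 218.5 K
nickel: ΔL = 1.3×10⁻⁵ × 1.785 m × 218.5 = 5.0703×10⁻³ m = 5.0703 mm
titanium: ΔL = 9.0×10⁻⁶ × 1.785 m × 218.5 = 3.5102×10⁻³ m = 3.5102 mm
difference = 5.0703 − 3.5102 = 1.5601 mm

1.56 mm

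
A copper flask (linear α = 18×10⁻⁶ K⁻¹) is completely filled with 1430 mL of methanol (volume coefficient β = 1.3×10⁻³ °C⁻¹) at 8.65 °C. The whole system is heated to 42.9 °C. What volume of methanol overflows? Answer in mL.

61.0 mL

The flask also expands: β_container ≈ 3α = 5.4×10⁻⁵ /K
Net overflow = V₀(β_liq − 3α_cont)ΔT
β − 3α = 1.30×10⁻³ − 5.4×10⁻⁵ = 1.246×10⁻³ /K; ΔT = 34.25 K
ΔV = 1430 × 1.246×10⁻³ × 34.25 = 61.0 mL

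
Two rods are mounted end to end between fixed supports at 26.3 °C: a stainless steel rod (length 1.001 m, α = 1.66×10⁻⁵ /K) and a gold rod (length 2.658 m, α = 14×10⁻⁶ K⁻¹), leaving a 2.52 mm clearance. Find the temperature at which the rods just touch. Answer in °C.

T = 73.1 °C

α₁L₁ = 1.66166×10⁻⁵ m/K, α₂L₂ = 3.7212×10⁻⁵ m/K → total 5.38286×10⁻⁵ m/K
ΔT = g/(α₁L₁+α₂L₂) = 2.52×10⁻³ / 5.38286×10⁻⁵ = 46.815 K
T = 26.3 + 46.815 = 73.115 °C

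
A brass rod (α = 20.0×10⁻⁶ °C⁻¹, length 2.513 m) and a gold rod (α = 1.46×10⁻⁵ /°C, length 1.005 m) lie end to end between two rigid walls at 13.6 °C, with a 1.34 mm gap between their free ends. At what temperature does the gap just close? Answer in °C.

α₁L₁ = 5.026×10⁻⁵ m/K, α₂L₂ = 1.4673×10⁻⁵ m/K → total 6.4933×10⁻⁵ m/K
ΔT = g/(α₁L₁+α₂L₂) = 1.34×10⁻³ / 6.4933×10⁻⁵ = 20.637 K
T = 13.6 + 20.637 = 34.237 °C

T = 34.2 °C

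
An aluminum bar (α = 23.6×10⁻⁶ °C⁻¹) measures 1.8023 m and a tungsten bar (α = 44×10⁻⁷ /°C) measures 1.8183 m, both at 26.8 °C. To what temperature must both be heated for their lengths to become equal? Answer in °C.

Equal length when α₁L₁ΔT − α₂L₂ΔT = L₂ − L₁ = 1.60×10⁻² m
α₁L₁ = 4.253428×10⁻⁵, α₂L₂ = 8.00052×10⁻⁶ → Δ(αL) = 3.453376×10⁻⁵ m/K
ΔT = 1.60×10⁻² / 3.453376×10⁻⁵ = 463.315 K, so T = 26.8 + 463.315 = 490.115 °C

T = 490.1 °C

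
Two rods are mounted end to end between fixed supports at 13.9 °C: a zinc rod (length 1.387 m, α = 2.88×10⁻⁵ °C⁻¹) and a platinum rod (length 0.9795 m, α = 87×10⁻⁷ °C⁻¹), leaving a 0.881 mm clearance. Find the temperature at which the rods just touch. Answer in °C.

T = 32.1 °C

α₁L₁ = 3.99456×10⁻⁵ m/K, α₂L₂ = 8.52165×10⁻⁶ m/K → total 4.846725×10⁻⁵ m/K
ΔT = g/(α₁L₁+α₂L₂) = 8.81×10⁻⁴ / 4.846725×10⁻⁵ = 18.177 K
T = 13.9 + 18.177 = 32.077 °C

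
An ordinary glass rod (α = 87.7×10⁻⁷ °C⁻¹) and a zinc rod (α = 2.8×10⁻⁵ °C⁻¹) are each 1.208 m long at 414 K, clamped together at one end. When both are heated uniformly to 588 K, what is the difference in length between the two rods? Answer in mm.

ΔT = 174 K
ordinary glass: ΔL = 87.7×10⁻⁷ × 1.208 m × 174 = 1.8434×10⁻³ m = 1.8434 mm
zinc: ΔL = 2.8×10⁻⁵ × 1.208 m × 174 = 5.8854×10⁻³ m = 5.8854 mm
difference = 5.8854 − 1.8434 = 4.0420 mm

4.04 mm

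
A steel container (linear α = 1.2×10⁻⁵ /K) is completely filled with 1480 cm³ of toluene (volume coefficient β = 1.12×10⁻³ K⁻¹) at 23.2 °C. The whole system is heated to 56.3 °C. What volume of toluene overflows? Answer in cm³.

53.1 cm³

The container also expands: β_container ≈ 3α = 3.6×10⁻⁵ /K
Net overflow = V₀(β_liq − 3α_cont)ΔT
β − 3α = 1.12×10⁻³ − 3.6×10⁻⁵ = 1.084×10⁻³ /K; ΔT = 33.1 K
ΔV = 1480 × 1.084×10⁻³ × 33.1 = 53.1 cm³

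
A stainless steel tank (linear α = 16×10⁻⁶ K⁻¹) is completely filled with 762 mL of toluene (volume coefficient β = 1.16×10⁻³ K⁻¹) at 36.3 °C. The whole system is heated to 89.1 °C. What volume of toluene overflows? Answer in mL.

The tank also expands: β_container ≈ 3α = 4.8×10⁻⁵ /K
Net overflow = V₀(β_liq − 3α_cont)ΔT
β − 3α = 1.16×10⁻³ − 4.8×10⁻⁵ = 1.112×10⁻³ /K; ΔT = 52.8 K
ΔV = 762 × 1.112×10⁻³ × 52.8 = 44.7 mL

44.7 mL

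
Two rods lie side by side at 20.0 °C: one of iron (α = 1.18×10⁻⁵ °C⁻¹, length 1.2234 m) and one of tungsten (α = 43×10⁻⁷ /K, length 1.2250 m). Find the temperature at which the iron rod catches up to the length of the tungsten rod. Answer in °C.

T = 194.5 °C

L₁(1 + α₁ΔT) = L₂(1 + α₂ΔT) ⇒ ΔT = (L₂ − L₁)/(α₁L₁ − α₂L₂)
L₂ − L₁ = 1.2250 − 1.2234 = 1.60×10⁻³ m
α₁L₁ − α₂L₂ = 1.18×10⁻⁵×1.2234 − 43×10⁻⁷×1.2250 = 9.16862×10⁻⁶ m/K
ΔT = 1.60×10⁻³ / 9.16862×10⁻⁶ = 174.508 K
T = 20.0 + 174.508 = 194.508 °C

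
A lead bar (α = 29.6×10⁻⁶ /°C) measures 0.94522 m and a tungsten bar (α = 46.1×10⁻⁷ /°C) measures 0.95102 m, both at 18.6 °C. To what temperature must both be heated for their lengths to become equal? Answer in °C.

T = 264.4 °C

L₁(1 + α₁ΔT) = L₂(1 + α₂ΔT) ⇒ ΔT = (L₂ − L₁)/(α₁L₁ − α₂L₂)
L₂ − L₁ = 0.95102 − 0.94522 = 5.80×10⁻³ m
α₁L₁ − α₂L₂ = 29.6×10⁻⁶×0.94522 − 46.1×10⁻⁷×0.95102 = 2.35943098×10⁻⁵ m/K
ΔT = 5.80×10⁻³ / 2.35943098×10⁻⁵ = 245.822 K
T = 18.6 + 245.822 = 264.422 °C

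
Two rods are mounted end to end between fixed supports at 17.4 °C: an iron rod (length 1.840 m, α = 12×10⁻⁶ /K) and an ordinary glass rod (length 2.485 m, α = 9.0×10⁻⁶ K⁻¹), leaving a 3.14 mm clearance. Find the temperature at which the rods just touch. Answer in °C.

Gap closes when ΔL₁ + ΔL₂ = 3.14 mm = 3.14×10⁻³ m
(α₁L₁ + α₂L₂)ΔT = g
α₁L₁ + α₂L₂ = 12×10⁻⁶×1.840 + 9.0×10⁻⁶×2.485 = 4.4445×10⁻⁵ m/K
ΔT = 3.14×10⁻³ / 4.4445×10⁻⁵ = 70.649 K
T = 17.4 + 70.649 = 88.049 °C

T = 88.0 °C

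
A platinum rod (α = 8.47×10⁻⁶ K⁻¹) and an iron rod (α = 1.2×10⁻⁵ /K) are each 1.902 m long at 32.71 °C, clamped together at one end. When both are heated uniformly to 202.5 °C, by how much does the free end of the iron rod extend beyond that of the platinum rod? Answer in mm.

1.14 mm

ΔT = 169.79 K
platinum: ΔL = 8.47×10⁻⁶ × 1.902 m × 169.79 = 2.7353×10⁻³ m = 2.7353 mm
iron: ΔL = 1.2×10⁻⁵ × 1.902 m × 169.79 = 3.8753×10⁻³ m = 3.8753 mm
difference = 3.8753 − 2.7353 = 1.1400 mm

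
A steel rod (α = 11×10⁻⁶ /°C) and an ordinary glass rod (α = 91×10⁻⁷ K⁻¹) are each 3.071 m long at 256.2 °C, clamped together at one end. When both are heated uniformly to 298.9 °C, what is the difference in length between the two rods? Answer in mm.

0.249 mm

ΔT = 42.7 K
steel: ΔL = 11×10⁻⁶ × 3.071 m × 42.7 = 1.4424×10⁻³ m = 1.4424 mm
ordinary glass: ΔL = 91×10⁻⁷ × 3.071 m × 42.7 = 1.1933×10⁻³ m = 1.1933 mm
difference = 1.4424 − 1.1933 = 0.2491 mm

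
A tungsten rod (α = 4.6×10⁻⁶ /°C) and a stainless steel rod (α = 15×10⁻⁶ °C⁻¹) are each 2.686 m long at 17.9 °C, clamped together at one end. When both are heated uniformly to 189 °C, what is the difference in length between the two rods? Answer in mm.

4.78 mm

ΔT = 171.1 K
tungsten: ΔL = 4.6×10⁻⁶ × 2.686 m × 171.1 = 2.1140×10⁻³ m = 2.1140 mm
stainless steel: ΔL = 15×10⁻⁶ × 2.686 m × 171.1 = 6.8936×10⁻³ m = 6.8936 mm
difference = 6.8936 − 2.1140 = 4.7796 mm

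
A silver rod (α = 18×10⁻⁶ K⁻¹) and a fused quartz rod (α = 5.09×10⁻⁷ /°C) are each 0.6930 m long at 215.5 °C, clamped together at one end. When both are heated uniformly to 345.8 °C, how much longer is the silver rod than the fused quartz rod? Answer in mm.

ΔT = 130.3 K
silver: ΔL = 18×10⁻⁶ × 0.6930 m × 130.3 = 1.6254×10⁻³ m = 1.6254 mm
fused quartz: ΔL = 5.09×10⁻⁷ × 0.6930 m × 130.3 = 4.5962×10⁻⁵ m = 0.045962 mm
difference = 1.6254 − 0.045962 = 1.579438 mm

1.58 mm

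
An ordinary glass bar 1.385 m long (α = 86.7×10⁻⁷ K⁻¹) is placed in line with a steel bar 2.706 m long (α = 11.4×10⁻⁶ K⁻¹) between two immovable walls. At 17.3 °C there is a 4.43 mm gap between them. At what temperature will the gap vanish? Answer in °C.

T = 121 °C

Gap closes when ΔL₁ + ΔL₂ = 4.43 mm = 4.43×10⁻³ m
(α₁L₁ + α₂L₂)ΔT = g
α₁L₁ + α₂L₂ = 86.7×10⁻⁷×1.385 + 11.4×10⁻⁶×2.706 = 4.285635×10⁻⁵ m/K
ΔT = 4.43×10⁻³ / 4.285635×10⁻⁵ = 103.37 K
T = 17.3 + 103.37 = 120.67 °C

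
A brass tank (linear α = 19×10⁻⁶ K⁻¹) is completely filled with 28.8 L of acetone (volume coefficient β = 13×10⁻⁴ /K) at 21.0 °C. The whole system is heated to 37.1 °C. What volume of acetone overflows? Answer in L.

0.576 L

The tank also expands: β_container ≈ 3α = 5.7×10⁻⁵ /K
Net overflow = V₀(β_liq − 3α_cont)ΔT
β − 3α = 1.30×10⁻³ − 5.7×10⁻⁵ = 1.243×10⁻³ /K; ΔT = 16.1 K
ΔV = 28.8 × 1.243×10⁻³ × 16.1 = 0.576 L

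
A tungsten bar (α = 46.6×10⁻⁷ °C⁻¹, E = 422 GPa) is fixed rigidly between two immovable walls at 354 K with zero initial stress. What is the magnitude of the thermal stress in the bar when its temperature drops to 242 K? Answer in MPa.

σ = 220 MPa

Fully constrained: the free strain ε = αΔT is blocked, so σ = Eε = EαΔT.
|ΔT| = 112 K
σ = 422×10⁹ × 46.6×10⁻⁷ × 112 = 2.20×10⁸ Pa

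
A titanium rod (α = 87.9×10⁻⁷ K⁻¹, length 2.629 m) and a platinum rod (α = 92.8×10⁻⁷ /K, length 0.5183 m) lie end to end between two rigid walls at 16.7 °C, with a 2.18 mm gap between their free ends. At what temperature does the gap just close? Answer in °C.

Gap closes when ΔL₁ + ΔL₂ = 2.18 mm = 2.18×10⁻³ m
(α₁L₁ + α₂L₂)ΔT = g
α₁L₁ + α₂L₂ = 87.9×10⁻⁷×2.629 + 92.8×10⁻⁷×0.5183 = 2.7918734×10⁻⁵ m/K
ΔT = 2.18×10⁻³ / 2.7918734×10⁻⁵ = 78.084 K
T = 16.7 + 78.084 = 94.784 °C

T = 94.8 °C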